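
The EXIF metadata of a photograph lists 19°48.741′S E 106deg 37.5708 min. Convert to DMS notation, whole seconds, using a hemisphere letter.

Latitude: 48.74100′ → 48′ and 0.74100 × 60 = 44.46″
Longitude: fractional minutes 0.57080 × 60 = 34.25″

19°48′44″ S, 106°37′34″ E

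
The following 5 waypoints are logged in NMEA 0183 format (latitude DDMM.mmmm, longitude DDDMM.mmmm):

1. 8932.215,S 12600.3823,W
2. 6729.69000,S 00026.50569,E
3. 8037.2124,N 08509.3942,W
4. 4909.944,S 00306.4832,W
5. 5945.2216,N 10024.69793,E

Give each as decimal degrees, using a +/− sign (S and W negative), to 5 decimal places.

Point 1:
  φ: degrees = first 2 digits = 89, minutes = 32.215; 89 + 32.215/60 = 89.536917
  S ⇒ negate
  Longitude: split at 3 digits → 126° and 0.3823′; 126 + 0.3823/60 = 126.006372
  hemisphere W, so the sign is −
Point 2:
  Latitude: degrees = first 2 digits = 67, minutes = 29.69; 67 + 29.69/60 = 67.494833
  S → negative
  Longitude: degrees = first 3 digits = 0, minutes = 26.50569; 0 + 26.50569/60 = 0.441762
  E → positive
Point 3:
  φ: split at 2 digits → 80° and 37.2124′; 80 + 37.2124/60 = 80.620207
  N → positive
  Lon: degrees = first 3 digits = 85, minutes = 9.3942; 85 + 9.3942/60 = 85.156570
  W ⇒ negate
Point 4:
  Lat: degrees = first 2 digits = 49, minutes = 9.944; 49 + 9.944/60 = 49.165733
  hemisphere S, so the sign is −
  Longitude: split at 3 digits → 003° and 6.4832′; 3 + 6.4832/60 = 3.108053
  W ⇒ negate
Point 5:
  Lat: degrees = first 2 digits = 59, minutes = 45.2216; 59 + 45.2216/60 = 59.753693
  N → positive
  Longitude: split at 3 digits → 100° and 24.69793′; 100 + 24.69793/60 = 100.411632
  E → positive

1. -89.53692, -126.00637
2. -67.49483, 0.44176
3. 80.62021, -85.15657
4. -49.16573, -3.10805
5. 59.75369, 100.41163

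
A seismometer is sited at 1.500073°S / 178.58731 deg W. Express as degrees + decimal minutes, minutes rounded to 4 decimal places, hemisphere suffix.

φ: 1° + 0.500073 × 60 = 1° 30.004380′
Longitude: 178° + 0.587310 × 60 = 178° 35.238600′

1° 30.0044′ S, 178° 35.2386′ W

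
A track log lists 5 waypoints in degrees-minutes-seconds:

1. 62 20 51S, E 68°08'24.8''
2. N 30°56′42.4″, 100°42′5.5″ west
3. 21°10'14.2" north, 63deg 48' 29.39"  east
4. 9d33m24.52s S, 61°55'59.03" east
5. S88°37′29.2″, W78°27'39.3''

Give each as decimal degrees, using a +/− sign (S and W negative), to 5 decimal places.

Point 1:
  Latitude: 62 + 20/60 + 51/3600 = 62.347500
  S → negative
  λ: 68 + 8/60 + 24.8/3600 = 68.140222
  E ⇒ keep positive
Point 2:
  Latitude: 30 + 56/60 + 42.4/3600 = 30.945111
  N ⇒ keep positive
  Longitude: 100 + 42/60 + 5.5/3600 = 100.701528
  W ⇒ negate
Point 3:
  φ: 10′ + 14.2″ = 10.23667′; 21 + 10.23667/60 = 21.170611
  N → positive
  λ: 63 + 48/60 + 29.39/3600 = 63.808164
  E → positive
Point 4:
  Lat: 9° + 33/60 + 24.52/3600 = 9 + 0.550000 + 0.006811 = 9.556811
  hemisphere S, so the sign is −
  Longitude: 61 + 55/60 + 59.03/3600 = 61.933064
  E → positive
Point 5:
  Latitude: 88 + 37/60 + 29.2/3600 = 88.624778
  S → negative
  λ: 78 + 27/60 + 39.3/3600 = 78.460917
  W → negative

1. -62.34750, 68.14022
2. 30.94511, -100.70153
3. 21.17061, 63.80816
4. -9.55681, 61.93306
5. -88.62478, -78.46092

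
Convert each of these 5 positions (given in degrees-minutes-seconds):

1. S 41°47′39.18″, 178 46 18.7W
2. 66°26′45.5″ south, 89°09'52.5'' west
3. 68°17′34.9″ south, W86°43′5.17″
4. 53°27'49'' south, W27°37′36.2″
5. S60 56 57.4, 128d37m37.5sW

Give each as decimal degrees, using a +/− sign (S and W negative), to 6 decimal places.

Point 1:
  Lat: 41° + 47/60 + 39.18/3600 = 41 + 0.783333 + 0.010883 = 41.7942167
  hemisphere S, so the sign is −
  λ: 46′ + 18.7″ = 46.31167′; 178 + 46.31167/60 = 178.7718611
  W → negative
Point 2:
  φ: 66 + 26/60 + 45.5/3600 = 66.4459722
  S → negative
  Longitude: 89 + 9/60 + 52.5/3600 = 89.1645833
  W → negative
Point 3:
  Lat: 68 + 17/60 + 34.9/3600 = 68.2930278
  S ⇒ negate
  λ: 86° + 43/60 + 5.17/3600 = 86 + 0.716667 + 0.001436 = 86.7181028
  W → negative
Point 4:
  Lat: 53° + 27/60 + 49/3600 = 53 + 0.450000 + 0.013611 = 53.4636111
  S ⇒ negate
  Longitude: 27 + 37/60 + 36.2/3600 = 27.6267222
  hemisphere W, so the sign is −
Point 5:
  Lat: 60 + 56/60 + 57.4/3600 = 60.9492778
  hemisphere S, so the sign is −
  Lon: 37′ + 37.5″ = 37.62500′; 128 + 37.62500/60 = 128.6270833
  W ⇒ negate

1. -41.794217, -178.771861
2. -66.445972, -89.164583
3. -68.293028, -86.718103
4. -53.463611, -27.626722
5. -60.949278, -128.627083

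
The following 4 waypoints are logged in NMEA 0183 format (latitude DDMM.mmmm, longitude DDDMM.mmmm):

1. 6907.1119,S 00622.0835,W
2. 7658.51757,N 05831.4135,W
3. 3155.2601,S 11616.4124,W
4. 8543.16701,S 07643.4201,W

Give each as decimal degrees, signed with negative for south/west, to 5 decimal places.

1. -69.11853, -6.36806
2. 76.97529, -58.52356
3. -31.92100, -116.27354
4. -85.71945, -76.72367

Point 1:
  Latitude: split at 2 digits → 69° and 7.1119′; 69 + 7.1119/60 = 69.118532
  S → negative
  Longitude: degrees = first 3 digits = 6, minutes = 22.0835; 6 + 22.0835/60 = 6.368058
  W → negative
Point 2:
  Lat: split at 2 digits → 76° and 58.51757′; 76 + 58.51757/60 = 76.975293
  N ⇒ keep positive
  Longitude: degrees = first 3 digits = 58, minutes = 31.4135; 58 + 31.4135/60 = 58.523558
  W ⇒ negate
Point 3:
  φ: split at 2 digits → 31° and 55.2601′; 31 + 55.2601/60 = 31.921002
  hemisphere S, so the sign is −
  λ: split at 3 digits → 116° and 16.4124′; 116 + 16.4124/60 = 116.273540
  W → negative
Point 4:
  Lat: split at 2 digits → 85° and 43.16701′; 85 + 43.16701/60 = 85.719450
  S → negative
  Lon: split at 3 digits → 076° and 43.4201′; 76 + 43.4201/60 = 76.723668
  W → negative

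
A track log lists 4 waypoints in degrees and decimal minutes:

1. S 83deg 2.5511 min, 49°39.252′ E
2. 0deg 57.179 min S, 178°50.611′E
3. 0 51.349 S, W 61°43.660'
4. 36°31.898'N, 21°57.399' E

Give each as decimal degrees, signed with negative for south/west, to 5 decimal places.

1. -83.04252, 49.65420
2. -0.95298, 178.84352
3. -0.85582, -61.72767
4. 36.53163, 21.95665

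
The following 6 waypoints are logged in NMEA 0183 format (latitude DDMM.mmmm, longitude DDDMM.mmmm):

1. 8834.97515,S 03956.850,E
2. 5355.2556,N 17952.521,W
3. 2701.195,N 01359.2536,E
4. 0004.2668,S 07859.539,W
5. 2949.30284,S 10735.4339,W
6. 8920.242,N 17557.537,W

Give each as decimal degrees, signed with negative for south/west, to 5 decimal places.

Point 1:
  Latitude: degrees = first 2 digits = 88, minutes = 34.97515; 88 + 34.97515/60 = 88.582919
  hemisphere S, so the sign is −
  λ: degrees = first 3 digits = 39, minutes = 56.85; 39 + 56.85/60 = 39.947500
  E → positive
Point 2:
  φ: degrees = first 2 digits = 53, minutes = 55.2556; 53 + 55.2556/60 = 53.920927
  N ⇒ keep positive
  Lon: split at 3 digits → 179° and 52.521′; 179 + 52.521/60 = 179.875350
  W ⇒ negate
Point 3:
  Lat: split at 2 digits → 27° and 1.195′; 27 + 1.195/60 = 27.019917
  N ⇒ keep positive
  Longitude: degrees = first 3 digits = 13, minutes = 59.2536; 13 + 59.2536/60 = 13.987560
  E → positive
Point 4:
  φ: split at 2 digits → 00° and 4.2668′; 0 + 4.2668/60 = 0.071113
  hemisphere S, so the sign is −
  Lon: degrees = first 3 digits = 78, minutes = 59.539; 78 + 59.539/60 = 78.992317
  W ⇒ negate
Point 5:
  Latitude: degrees = first 2 digits = 29, minutes = 49.30284; 29 + 49.30284/60 = 29.821714
  S ⇒ negate
  Lon: split at 3 digits → 107° and 35.4339′; 107 + 35.4339/60 = 107.590565
  hemisphere W, so the sign is −
Point 6:
  Lat: degrees = first 2 digits = 89, minutes = 20.242; 89 + 20.242/60 = 89.337367
  N ⇒ keep positive
  λ: split at 3 digits → 175° and 57.537′; 175 + 57.537/60 = 175.958950
  W ⇒ negate

1. -88.58292, 39.94750
2. 53.92093, -179.87535
3. 27.01992, 13.98756
4. -0.07111, -78.99232
5. -29.82171, -107.59057
6. 89.33737, -175.95895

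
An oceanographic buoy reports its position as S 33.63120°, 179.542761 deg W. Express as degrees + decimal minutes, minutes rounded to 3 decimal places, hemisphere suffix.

Latitude: fractional part 0.631200 → 37.87200 minutes
λ: fractional part 0.542761 → 32.56566 minutes

33° 37.872′ S, 179° 32.566′ W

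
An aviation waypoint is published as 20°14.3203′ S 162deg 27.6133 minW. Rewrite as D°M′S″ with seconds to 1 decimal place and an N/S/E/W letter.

20°14′19.2″ S, 162°27′36.8″ W

Latitude: 14.32030′ → 14′ and 0.32030 × 60 = 19.218″
Lon: fractional minutes 0.61330 × 60 = 36.798″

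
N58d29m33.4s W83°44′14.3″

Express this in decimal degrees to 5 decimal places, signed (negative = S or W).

Lat: 58° + 29/60 + 33.4/3600 = 58 + 0.483333 + 0.009278 = 58.492611
N → positive
Lon: 83° + 44/60 + 14.3/3600 = 83 + 0.733333 + 0.003972 = 83.737306
hemisphere W, so the sign is −

58.49261, -83.73731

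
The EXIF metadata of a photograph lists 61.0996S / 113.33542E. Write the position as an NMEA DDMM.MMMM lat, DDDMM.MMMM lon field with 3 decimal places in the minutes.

φ: minutes = (61.099600 − 61) × 60 = 5.97600
Longitude: minutes = (113.335420 − 113) × 60 = 20.12520

6105.976,S / 11320.125,E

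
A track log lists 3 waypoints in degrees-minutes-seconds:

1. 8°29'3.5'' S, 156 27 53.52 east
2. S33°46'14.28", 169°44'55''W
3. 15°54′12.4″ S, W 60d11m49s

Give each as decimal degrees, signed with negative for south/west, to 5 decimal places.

1. -8.48431, 156.46487
2. -33.77063, -169.74861
3. -15.90344, -60.19694

Point 1:
  Latitude: 8 + 29/60 + 3.5/3600 = 8.484306
  hemisphere S, so the sign is −
  Longitude: 27′ + 53.52″ = 27.89200′; 156 + 27.89200/60 = 156.464867
  E → positive
Point 2:
  Lat: 33° + 46/60 + 14.28/3600 = 33 + 0.766667 + 0.003967 = 33.770633
  S → negative
  λ: 169 + 44/60 + 55/3600 = 169.748611
  W → negative
Point 3:
  φ: 15 + 54/60 + 12.4/3600 = 15.903444
  S → negative
  λ: 60 + 11/60 + 49/3600 = 60.196944
  W → negative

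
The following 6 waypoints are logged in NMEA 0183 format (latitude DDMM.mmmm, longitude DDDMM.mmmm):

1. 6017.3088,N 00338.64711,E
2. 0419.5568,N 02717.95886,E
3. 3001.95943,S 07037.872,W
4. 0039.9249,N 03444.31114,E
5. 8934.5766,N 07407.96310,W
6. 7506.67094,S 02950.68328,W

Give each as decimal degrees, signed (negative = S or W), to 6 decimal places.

1. 60.288480, 3.644119
2. 4.325947, 27.299314
3. -30.032657, -70.631200
4. 0.665415, 34.738519
5. 89.576277, -74.132718
6. -75.111182, -29.844721

Point 1:
  φ: degrees = first 2 digits = 60, minutes = 17.3088; 60 + 17.3088/60 = 60.2884800
  N ⇒ keep positive
  Longitude: split at 3 digits → 003° and 38.64711′; 3 + 38.64711/60 = 3.6441185
  E → positive
Point 2:
  Latitude: degrees = first 2 digits = 4, minutes = 19.5568; 4 + 19.5568/60 = 4.3259467
  N → positive
  Longitude: degrees = first 3 digits = 27, minutes = 17.95886; 27 + 17.95886/60 = 27.2993143
  E → positive
Point 3:
  φ: degrees = first 2 digits = 30, minutes = 1.95943; 30 + 1.95943/60 = 30.0326572
  S → negative
  λ: split at 3 digits → 070° and 37.872′; 70 + 37.872/60 = 70.6312000
  W → negative
Point 4:
  φ: degrees = first 2 digits = 0, minutes = 39.9249; 0 + 39.9249/60 = 0.6654150
  N ⇒ keep positive
  λ: degrees = first 3 digits = 34, minutes = 44.31114; 34 + 44.31114/60 = 34.7385190
  E → positive
Point 5:
  Latitude: degrees = first 2 digits = 89, minutes = 34.5766; 89 + 34.5766/60 = 89.5762767
  N → positive
  λ: split at 3 digits → 074° and 7.9631′; 74 + 7.9631/60 = 74.1327183
  W → negative
Point 6:
  Lat: degrees = first 2 digits = 75, minutes = 6.67094; 75 + 6.67094/60 = 75.1111823
  S ⇒ negate
  Longitude: degrees = first 3 digits = 29, minutes = 50.68328; 29 + 50.68328/60 = 29.8447213
  W → negative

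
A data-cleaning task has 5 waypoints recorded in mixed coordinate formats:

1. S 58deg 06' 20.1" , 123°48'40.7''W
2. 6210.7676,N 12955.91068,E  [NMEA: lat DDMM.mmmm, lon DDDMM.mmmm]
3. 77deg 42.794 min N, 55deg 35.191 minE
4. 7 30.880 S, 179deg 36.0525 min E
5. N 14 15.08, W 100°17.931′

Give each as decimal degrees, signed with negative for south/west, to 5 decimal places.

Point 1:
  Latitude: 58 + 6/60 + 20.1/3600 = 58.105583
  hemisphere S, so the sign is −
  Longitude: 123 + 48/60 + 40.7/3600 = 123.811306
  hemisphere W, so the sign is −
Point 2:
  Lat: split at 2 digits → 62° and 10.7676′; 62 + 10.7676/60 = 62.179460
  N ⇒ keep positive
  Longitude: degrees = first 3 digits = 129, minutes = 55.91068; 129 + 55.91068/60 = 129.931845
  E → positive
Point 3:
  Latitude: 77 + 42.794/60 = 77.713233
  N → positive
  Longitude: 35.191′ = 0.586517°; total 55.586517
  E ⇒ keep positive
Point 4:
  φ: 30.88′ = 0.514667°; total 7.514667
  S ⇒ negate
  Longitude: 179 + 36.0525/60 = 179.600875
  E → positive
Point 5:
  Latitude: 15.08′ = 0.251333°; total 14.251333
  N → positive
  λ: 100 + 17.931/60 = 100.298850
  W → negative

1. -58.10558, -123.81131
2. 62.17946, 129.93184
3. 77.71323, 55.58652
4. -7.51467, 179.60088
5. 14.25133, -100.29885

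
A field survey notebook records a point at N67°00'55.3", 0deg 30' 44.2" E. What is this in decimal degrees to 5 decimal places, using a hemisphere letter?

Latitude: 0′ + 55.3″ = 0.92167′; 67 + 0.92167/60 = 67.015361
λ: 30′ + 44.2″ = 30.73667′; 0 + 30.73667/60 = 0.512278

67.01536° N, 0.51228° E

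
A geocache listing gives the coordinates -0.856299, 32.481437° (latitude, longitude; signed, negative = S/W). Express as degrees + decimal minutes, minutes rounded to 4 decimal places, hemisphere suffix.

0° 51.3779′ S, 32° 28.8862′ E

Latitude is negative → S; |value| = 0.856299
Lat: minutes = (0.856299 − 0) × 60 = 51.377940
Longitude: minutes = (32.481437 − 32) × 60 = 28.886220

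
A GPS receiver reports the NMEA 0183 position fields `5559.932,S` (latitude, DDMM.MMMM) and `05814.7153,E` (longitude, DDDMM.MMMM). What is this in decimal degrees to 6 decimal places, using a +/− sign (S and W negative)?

Latitude: split at 2 digits → 55° and 59.932′; 55 + 59.932/60 = 55.9988667
S ⇒ negate
λ: degrees = first 3 digits = 58, minutes = 14.7153; 58 + 14.7153/60 = 58.2452550
E ⇒ keep positive

-55.998867, 58.245255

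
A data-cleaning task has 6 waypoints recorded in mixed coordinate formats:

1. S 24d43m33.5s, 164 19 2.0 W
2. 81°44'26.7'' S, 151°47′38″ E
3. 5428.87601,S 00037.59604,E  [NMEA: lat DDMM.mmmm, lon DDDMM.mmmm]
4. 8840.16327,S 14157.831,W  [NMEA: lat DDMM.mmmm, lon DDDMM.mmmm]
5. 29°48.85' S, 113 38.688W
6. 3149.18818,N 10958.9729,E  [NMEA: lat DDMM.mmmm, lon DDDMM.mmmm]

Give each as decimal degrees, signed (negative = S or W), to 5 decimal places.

Point 1:
  φ: 24 + 43/60 + 33.5/3600 = 24.725972
  hemisphere S, so the sign is −
  λ: 164 + 19/60 + 2/3600 = 164.317222
  hemisphere W, so the sign is −
Point 2:
  φ: 81 + 44/60 + 26.7/3600 = 81.740750
  hemisphere S, so the sign is −
  Lon: 151 + 47/60 + 38/3600 = 151.793889
  E → positive
Point 3:
  Lat: degrees = first 2 digits = 54, minutes = 28.87601; 54 + 28.87601/60 = 54.481267
  S ⇒ negate
  Lon: split at 3 digits → 000° and 37.59604′; 0 + 37.59604/60 = 0.626601
  E → positive
Point 4:
  Latitude: degrees = first 2 digits = 88, minutes = 40.16327; 88 + 40.16327/60 = 88.669388
  S ⇒ negate
  λ: degrees = first 3 digits = 141, minutes = 57.831; 141 + 57.831/60 = 141.963850
  W → negative
Point 5:
  Lat: 29 + 48.85/60 = 29.814167
  S ⇒ negate
  Lon: 38.688′ = 0.644800°; total 113.644800
  W ⇒ negate
Point 6:
  φ: degrees = first 2 digits = 31, minutes = 49.18818; 31 + 49.18818/60 = 31.819803
  N → positive
  λ: split at 3 digits → 109° and 58.9729′; 109 + 58.9729/60 = 109.982882
  E ⇒ keep positive

1. -24.72597, -164.31722
2. -81.74075, 151.79389
3. -54.48127, 0.62660
4. -88.66939, -141.96385
5. -29.81417, -113.64480
6. 31.81980, 109.98288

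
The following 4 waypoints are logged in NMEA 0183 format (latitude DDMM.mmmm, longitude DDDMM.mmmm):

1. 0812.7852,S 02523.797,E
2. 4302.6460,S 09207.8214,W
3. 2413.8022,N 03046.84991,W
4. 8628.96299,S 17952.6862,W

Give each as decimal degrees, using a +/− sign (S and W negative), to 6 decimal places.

1. -8.213087, 25.396617
2. -43.044100, -92.130357
3. 24.230037, -30.780832
4. -86.482717, -179.878103

Point 1:
  Latitude: split at 2 digits → 08° and 12.7852′; 8 + 12.7852/60 = 8.2130867
  S → negative
  λ: split at 3 digits → 025° and 23.797′; 25 + 23.797/60 = 25.3966167
  E ⇒ keep positive
Point 2:
  φ: split at 2 digits → 43° and 2.646′; 43 + 2.646/60 = 43.0441000
  S ⇒ negate
  λ: split at 3 digits → 092° and 7.8214′; 92 + 7.8214/60 = 92.1303567
  hemisphere W, so the sign is −
Point 3:
  φ: split at 2 digits → 24° and 13.8022′; 24 + 13.8022/60 = 24.2300367
  N ⇒ keep positive
  Longitude: split at 3 digits → 030° and 46.84991′; 30 + 46.84991/60 = 30.7808318
  W ⇒ negate
Point 4:
  φ: degrees = first 2 digits = 86, minutes = 28.96299; 86 + 28.96299/60 = 86.4827165
  hemisphere S, so the sign is −
  λ: split at 3 digits → 179° and 52.6862′; 179 + 52.6862/60 = 179.8781033
  W ⇒ negate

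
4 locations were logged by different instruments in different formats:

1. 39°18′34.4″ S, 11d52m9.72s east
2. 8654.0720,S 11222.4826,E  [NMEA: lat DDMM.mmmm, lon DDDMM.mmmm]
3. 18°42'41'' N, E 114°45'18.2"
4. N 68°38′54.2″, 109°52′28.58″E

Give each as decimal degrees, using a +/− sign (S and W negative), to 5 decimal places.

Point 1:
  Lat: 18′ + 34.4″ = 18.57333′; 39 + 18.57333/60 = 39.309556
  hemisphere S, so the sign is −
  Lon: 11° + 52/60 + 9.72/3600 = 11 + 0.866667 + 0.002700 = 11.869367
  E → positive
Point 2:
  Latitude: degrees = first 2 digits = 86, minutes = 54.072; 86 + 54.072/60 = 86.901200
  S ⇒ negate
  λ: split at 3 digits → 112° and 22.4826′; 112 + 22.4826/60 = 112.374710
  E → positive
Point 3:
  Latitude: 18° + 42/60 + 41/3600 = 18 + 0.700000 + 0.011389 = 18.711389
  N → positive
  λ: 45′ + 18.2″ = 45.30333′; 114 + 45.30333/60 = 114.755056
  E → positive
Point 4:
  Lat: 38′ + 54.2″ = 38.90333′; 68 + 38.90333/60 = 68.648389
  N ⇒ keep positive
  Longitude: 52′ + 28.58″ = 52.47633′; 109 + 52.47633/60 = 109.874606
  E ⇒ keep positive

1. -39.30956, 11.86937
2. -86.90120, 112.37471
3. 18.71139, 114.75506
4. 68.64839, 109.87461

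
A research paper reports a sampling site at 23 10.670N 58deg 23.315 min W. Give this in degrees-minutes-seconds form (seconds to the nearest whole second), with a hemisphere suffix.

23°10′40″ N, 58°23′19″ W

Lat: 10.67000′ → 10′ and 0.67000 × 60 = 40.20″
Lon: fractional minutes 0.31500 × 60 = 18.90″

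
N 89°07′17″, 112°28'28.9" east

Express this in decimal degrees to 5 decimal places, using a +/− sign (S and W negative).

89.12139, 112.47469

Lat: 89° + 7/60 + 17/3600 = 89 + 0.116667 + 0.004722 = 89.121389
N ⇒ keep positive
Longitude: 112 + 28/60 + 28.9/3600 = 112.474694
E → positive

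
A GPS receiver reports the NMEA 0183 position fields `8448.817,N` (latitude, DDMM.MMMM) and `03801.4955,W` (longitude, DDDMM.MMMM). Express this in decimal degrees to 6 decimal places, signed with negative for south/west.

84.813617, -38.024925

φ: degrees = first 2 digits = 84, minutes = 48.817; 84 + 48.817/60 = 84.8136167
N ⇒ keep positive
Longitude: split at 3 digits → 038° and 1.4955′; 38 + 1.4955/60 = 38.0249250
W ⇒ negate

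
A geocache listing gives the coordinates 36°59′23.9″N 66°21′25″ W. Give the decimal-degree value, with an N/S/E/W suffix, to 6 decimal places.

36.989972° N, 66.356944° W

Lat: 36 + 59/60 + 23.9/3600 = 36.9899722
λ: 66 + 21/60 + 25/3600 = 66.3569444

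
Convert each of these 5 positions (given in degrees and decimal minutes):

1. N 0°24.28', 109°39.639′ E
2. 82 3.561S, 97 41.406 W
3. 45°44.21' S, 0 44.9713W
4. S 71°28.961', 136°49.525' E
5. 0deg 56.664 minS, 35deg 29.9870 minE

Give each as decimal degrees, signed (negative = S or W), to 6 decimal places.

Point 1:
  Lat: 0 + 24.28/60 = 0.4046667
  N → positive
  Longitude: 39.639′ = 0.660650°; total 109.6606500
  E ⇒ keep positive
Point 2:
  φ: 3.561′ = 0.059350°; total 82.0593500
  hemisphere S, so the sign is −
  λ: 41.406′ = 0.690100°; total 97.6901000
  W ⇒ negate
Point 3:
  Latitude: 45 + 44.21/60 = 45.7368333
  hemisphere S, so the sign is −
  Lon: 44.9713′ = 0.749522°; total 0.7495217
  hemisphere W, so the sign is −
Point 4:
  φ: 71 + 28.961/60 = 71.4826833
  S → negative
  Lon: 136 + 49.525/60 = 136.8254167
  E → positive
Point 5:
  φ: 56.664′ = 0.944400°; total 0.9444000
  S → negative
  Lon: 35 + 29.987/60 = 35.4997833
  E → positive

1. 0.404667, 109.660650
2. -82.059350, -97.690100
3. -45.736833, -0.749522
4. -71.482683, 136.825417
5. -0.944400, 35.499783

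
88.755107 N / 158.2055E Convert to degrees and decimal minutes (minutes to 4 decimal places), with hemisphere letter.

Lat: fractional part 0.755107 → 45.306420 minutes
Longitude: minutes = (158.205500 − 158) × 60 = 12.330000

88° 45.3064′ N, 158° 12.3300′ E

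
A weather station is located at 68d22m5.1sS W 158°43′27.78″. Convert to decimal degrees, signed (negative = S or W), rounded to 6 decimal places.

-68.368083, -158.724383

Lat: 68 + 22/60 + 5.1/3600 = 68.3680833
S ⇒ negate
λ: 158 + 43/60 + 27.78/3600 = 158.7243833
W → negative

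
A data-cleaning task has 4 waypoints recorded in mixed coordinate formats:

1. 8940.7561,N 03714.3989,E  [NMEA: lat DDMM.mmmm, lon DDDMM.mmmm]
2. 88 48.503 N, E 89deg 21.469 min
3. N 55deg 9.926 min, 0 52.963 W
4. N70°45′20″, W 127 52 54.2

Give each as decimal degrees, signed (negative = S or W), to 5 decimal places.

1. 89.67927, 37.23998
2. 88.80838, 89.35782
3. 55.16543, -0.88272
4. 70.75556, -127.88172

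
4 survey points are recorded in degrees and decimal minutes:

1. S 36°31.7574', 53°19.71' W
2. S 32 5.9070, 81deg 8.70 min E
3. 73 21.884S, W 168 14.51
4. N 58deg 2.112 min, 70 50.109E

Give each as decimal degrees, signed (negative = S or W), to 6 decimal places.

Point 1:
  Latitude: 31.7574′ = 0.529290°; total 36.5292900
  hemisphere S, so the sign is −
  Lon: 19.71′ = 0.328500°; total 53.3285000
  hemisphere W, so the sign is −
Point 2:
  Lat: 5.907′ = 0.098450°; total 32.0984500
  S ⇒ negate
  λ: 8.7′ = 0.145000°; total 81.1450000
  E → positive
Point 3:
  Latitude: 73 + 21.884/60 = 73.3647333
  S ⇒ negate
  Lon: 14.51′ = 0.241833°; total 168.2418333
  W ⇒ negate
Point 4:
  Lat: 58 + 2.112/60 = 58.0352000
  N ⇒ keep positive
  λ: 70 + 50.109/60 = 70.8351500
  E → positive

1. -36.529290, -53.328500
2. -32.098450, 81.145000
3. -73.364733, -168.241833
4. 58.035200, 70.835150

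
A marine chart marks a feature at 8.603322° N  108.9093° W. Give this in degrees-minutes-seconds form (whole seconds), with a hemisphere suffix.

Latitude: 0.603322 × 60 = 36.19932′ → 36′, remainder × 60 = 11.96″
Lon: 0.909300 × 60 = 54.55800′ → 54′, remainder × 60 = 33.48″

8°36′12″ N, 108°54′33″ W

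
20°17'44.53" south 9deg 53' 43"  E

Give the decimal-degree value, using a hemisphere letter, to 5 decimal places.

20.29570° S, 9.89528° E

Latitude: 20 + 17/60 + 44.53/3600 = 20.295703
λ: 53′ + 43″ = 53.71667′; 9 + 53.71667/60 = 9.895278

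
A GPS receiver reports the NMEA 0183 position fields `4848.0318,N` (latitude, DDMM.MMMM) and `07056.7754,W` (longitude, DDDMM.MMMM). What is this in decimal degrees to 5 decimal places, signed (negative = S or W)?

48.80053, -70.94626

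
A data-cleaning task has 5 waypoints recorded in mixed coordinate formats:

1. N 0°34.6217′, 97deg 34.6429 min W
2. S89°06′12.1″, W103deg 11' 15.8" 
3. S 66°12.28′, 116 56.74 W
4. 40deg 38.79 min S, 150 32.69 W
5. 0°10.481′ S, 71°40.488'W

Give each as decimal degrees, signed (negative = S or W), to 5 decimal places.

Point 1:
  Lat: 0 + 34.6217/60 = 0.577028
  N ⇒ keep positive
  λ: 34.6429′ = 0.577382°; total 97.577382
  W → negative
Point 2:
  φ: 89 + 6/60 + 12.1/3600 = 89.103361
  S → negative
  Longitude: 103° + 11/60 + 15.8/3600 = 103 + 0.183333 + 0.004389 = 103.187722
  hemisphere W, so the sign is −
Point 3:
  φ: 66 + 12.28/60 = 66.204667
  hemisphere S, so the sign is −
  λ: 56.74′ = 0.945667°; total 116.945667
  W → negative
Point 4:
  Latitude: 40 + 38.79/60 = 40.646500
  hemisphere S, so the sign is −
  λ: 32.69′ = 0.544833°; total 150.544833
  hemisphere W, so the sign is −
Point 5:
  Latitude: 0 + 10.481/60 = 0.174683
  S → negative
  Longitude: 71 + 40.488/60 = 71.674800
  hemisphere W, so the sign is −

1. 0.57703, -97.57738
2. -89.10336, -103.18772
3. -66.20467, -116.94567
4. -40.64650, -150.54483
5. -0.17468, -71.67480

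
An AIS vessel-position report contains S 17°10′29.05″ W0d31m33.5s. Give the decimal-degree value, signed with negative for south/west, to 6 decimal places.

-17.174736, -0.525972

Lat: 17° + 10/60 + 29.05/3600 = 17 + 0.166667 + 0.008069 = 17.1747361
S ⇒ negate
Lon: 0 + 31/60 + 33.5/3600 = 0.5259722
W → negative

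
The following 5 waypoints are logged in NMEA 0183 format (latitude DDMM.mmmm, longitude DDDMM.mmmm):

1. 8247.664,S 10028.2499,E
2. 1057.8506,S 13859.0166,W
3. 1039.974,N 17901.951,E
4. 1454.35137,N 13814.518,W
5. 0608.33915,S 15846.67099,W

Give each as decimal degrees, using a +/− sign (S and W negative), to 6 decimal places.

1. -82.794400, 100.470832
2. -10.964177, -138.983610
3. 10.666233, 179.032517
4. 14.905856, -138.241967
5. -6.138986, -158.777850

Point 1:
  Lat: degrees = first 2 digits = 82, minutes = 47.664; 82 + 47.664/60 = 82.7944000
  S ⇒ negate
  Longitude: degrees = first 3 digits = 100, minutes = 28.2499; 100 + 28.2499/60 = 100.4708317
  E → positive
Point 2:
  Latitude: degrees = first 2 digits = 10, minutes = 57.8506; 10 + 57.8506/60 = 10.9641767
  hemisphere S, so the sign is −
  Lon: split at 3 digits → 138° and 59.0166′; 138 + 59.0166/60 = 138.9836100
  hemisphere W, so the sign is −
Point 3:
  φ: degrees = first 2 digits = 10, minutes = 39.974; 10 + 39.974/60 = 10.6662333
  N ⇒ keep positive
  Lon: degrees = first 3 digits = 179, minutes = 1.951; 179 + 1.951/60 = 179.0325167
  E → positive
Point 4:
  Lat: split at 2 digits → 14° and 54.35137′; 14 + 54.35137/60 = 14.9058562
  N ⇒ keep positive
  Lon: degrees = first 3 digits = 138, minutes = 14.518; 138 + 14.518/60 = 138.2419667
  W → negative
Point 5:
  Latitude: split at 2 digits → 06° and 8.33915′; 6 + 8.33915/60 = 6.1389858
  hemisphere S, so the sign is −
  λ: degrees = first 3 digits = 158, minutes = 46.67099; 158 + 46.67099/60 = 158.7778498
  W → negative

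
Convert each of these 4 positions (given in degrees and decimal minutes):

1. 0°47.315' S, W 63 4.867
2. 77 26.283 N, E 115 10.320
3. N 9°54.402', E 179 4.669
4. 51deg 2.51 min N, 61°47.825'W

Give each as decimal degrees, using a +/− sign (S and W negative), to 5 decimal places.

Point 1:
  φ: 0 + 47.315/60 = 0.788583
  S → negative
  Lon: 4.867′ = 0.081117°; total 63.081117
  W → negative
Point 2:
  φ: 26.283′ = 0.438050°; total 77.438050
  N → positive
  λ: 10.32′ = 0.172000°; total 115.172000
  E → positive
Point 3:
  φ: 9 + 54.402/60 = 9.906700
  N → positive
  λ: 4.669′ = 0.077817°; total 179.077817
  E → positive
Point 4:
  φ: 51 + 2.51/60 = 51.041833
  N → positive
  Longitude: 47.825′ = 0.797083°; total 61.797083
  W ⇒ negate

1. -0.78858, -63.08112
2. 77.43805, 115.17200
3. 9.90670, 179.07782
4. 51.04183, -61.79708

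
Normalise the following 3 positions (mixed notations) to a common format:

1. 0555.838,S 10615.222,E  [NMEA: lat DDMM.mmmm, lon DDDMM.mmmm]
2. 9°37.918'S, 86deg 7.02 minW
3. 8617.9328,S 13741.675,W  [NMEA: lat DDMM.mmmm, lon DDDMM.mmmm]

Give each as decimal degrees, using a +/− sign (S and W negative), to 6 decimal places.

Point 1:
  Latitude: split at 2 digits → 05° and 55.838′; 5 + 55.838/60 = 5.9306333
  hemisphere S, so the sign is −
  Longitude: split at 3 digits → 106° and 15.222′; 106 + 15.222/60 = 106.2537000
  E ⇒ keep positive
Point 2:
  φ: 37.918′ = 0.631967°; total 9.6319667
  S → negative
  Longitude: 86 + 7.02/60 = 86.1170000
  hemisphere W, so the sign is −
Point 3:
  φ: split at 2 digits → 86° and 17.9328′; 86 + 17.9328/60 = 86.2988800
  hemisphere S, so the sign is −
  Lon: degrees = first 3 digits = 137, minutes = 41.675; 137 + 41.675/60 = 137.6945833
  hemisphere W, so the sign is −

1. -5.930633, 106.253700
2. -9.631967, -86.117000
3. -86.298880, -137.694583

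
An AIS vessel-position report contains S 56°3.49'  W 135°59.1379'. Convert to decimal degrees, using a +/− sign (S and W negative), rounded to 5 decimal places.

-56.05817, -135.98563

φ: 3.49′ = 0.058167°; total 56.058167
S → negative
λ: 135 + 59.1379/60 = 135.985632
W ⇒ negate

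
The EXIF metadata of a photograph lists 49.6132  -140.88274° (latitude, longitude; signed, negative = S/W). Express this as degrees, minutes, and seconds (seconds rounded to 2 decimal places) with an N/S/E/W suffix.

Latitude: 0.613200 × 60 = 36.79200′ → 36′, remainder × 60 = 47.5200″
Longitude is negative → W; |value| = 140.882740
Longitude: whole degrees 140; 52.96440′ → 52′ and 57.8640″

49°36′47.52″ N, 140°52′57.86″ W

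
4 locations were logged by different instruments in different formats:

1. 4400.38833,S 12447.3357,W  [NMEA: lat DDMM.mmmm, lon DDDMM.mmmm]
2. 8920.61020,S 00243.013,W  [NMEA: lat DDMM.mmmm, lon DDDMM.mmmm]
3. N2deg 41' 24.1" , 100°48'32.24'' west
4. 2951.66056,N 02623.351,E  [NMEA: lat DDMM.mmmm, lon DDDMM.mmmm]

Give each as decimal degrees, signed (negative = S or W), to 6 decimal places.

1. -44.006472, -124.788928
2. -89.343503, -2.716883
3. 2.690028, -100.808956
4. 29.861009, 26.389183

Point 1:
  Latitude: split at 2 digits → 44° and 0.38833′; 44 + 0.38833/60 = 44.0064722
  hemisphere S, so the sign is −
  Longitude: degrees = first 3 digits = 124, minutes = 47.3357; 124 + 47.3357/60 = 124.7889283
  hemisphere W, so the sign is −
Point 2:
  Latitude: split at 2 digits → 89° and 20.6102′; 89 + 20.6102/60 = 89.3435033
  S ⇒ negate
  Longitude: split at 3 digits → 002° and 43.013′; 2 + 43.013/60 = 2.7168833
  W → negative
Point 3:
  Lat: 2° + 41/60 + 24.1/3600 = 2 + 0.683333 + 0.006694 = 2.6900278
  N → positive
  Longitude: 100 + 48/60 + 32.24/3600 = 100.8089556
  W → negative
Point 4:
  Lat: degrees = first 2 digits = 29, minutes = 51.66056; 29 + 51.66056/60 = 29.8610093
  N → positive
  Lon: degrees = first 3 digits = 26, minutes = 23.351; 26 + 23.351/60 = 26.3891833
  E ⇒ keep positive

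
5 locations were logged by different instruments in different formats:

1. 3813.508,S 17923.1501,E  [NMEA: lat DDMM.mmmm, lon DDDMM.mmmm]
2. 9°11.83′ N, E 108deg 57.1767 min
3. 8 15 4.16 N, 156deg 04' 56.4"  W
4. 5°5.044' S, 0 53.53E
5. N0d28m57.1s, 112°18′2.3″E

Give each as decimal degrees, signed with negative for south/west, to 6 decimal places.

Point 1:
  φ: degrees = first 2 digits = 38, minutes = 13.508; 38 + 13.508/60 = 38.2251333
  S → negative
  Lon: degrees = first 3 digits = 179, minutes = 23.1501; 179 + 23.1501/60 = 179.3858350
  E ⇒ keep positive
Point 2:
  Latitude: 11.83′ = 0.197167°; total 9.1971667
  N → positive
  λ: 57.1767′ = 0.952945°; total 108.9529450
  E → positive
Point 3:
  Latitude: 15′ + 4.16″ = 15.06933′; 8 + 15.06933/60 = 8.2511556
  N ⇒ keep positive
  Lon: 156 + 4/60 + 56.4/3600 = 156.0823333
  W → negative
Point 4:
  φ: 5.044′ = 0.084067°; total 5.0840667
  S → negative
  Longitude: 53.53′ = 0.892167°; total 0.8921667
  E ⇒ keep positive
Point 5:
  φ: 0° + 28/60 + 57.1/3600 = 0 + 0.466667 + 0.015861 = 0.4825278
  N ⇒ keep positive
  λ: 112° + 18/60 + 2.3/3600 = 112 + 0.300000 + 0.000639 = 112.3006389
  E ⇒ keep positive

1. -38.225133, 179.385835
2. 9.197167, 108.952945
3. 8.251156, -156.082333
4. -5.084067, 0.892167
5. 0.482528, 112.300639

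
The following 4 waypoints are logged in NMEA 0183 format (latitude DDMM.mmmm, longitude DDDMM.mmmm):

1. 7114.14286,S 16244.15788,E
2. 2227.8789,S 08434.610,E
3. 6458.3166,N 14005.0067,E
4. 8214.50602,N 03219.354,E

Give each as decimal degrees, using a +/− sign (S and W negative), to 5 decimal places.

Point 1:
  Latitude: degrees = first 2 digits = 71, minutes = 14.14286; 71 + 14.14286/60 = 71.235714
  S ⇒ negate
  λ: degrees = first 3 digits = 162, minutes = 44.15788; 162 + 44.15788/60 = 162.735965
  E → positive
Point 2:
  φ: split at 2 digits → 22° and 27.8789′; 22 + 27.8789/60 = 22.464648
  S ⇒ negate
  Longitude: degrees = first 3 digits = 84, minutes = 34.61; 84 + 34.61/60 = 84.576833
  E ⇒ keep positive
Point 3:
  Lat: degrees = first 2 digits = 64, minutes = 58.3166; 64 + 58.3166/60 = 64.971943
  N ⇒ keep positive
  Lon: split at 3 digits → 140° and 5.0067′; 140 + 5.0067/60 = 140.083445
  E → positive
Point 4:
  Latitude: degrees = first 2 digits = 82, minutes = 14.50602; 82 + 14.50602/60 = 82.241767
  N → positive
  Lon: split at 3 digits → 032° and 19.354′; 32 + 19.354/60 = 32.322567
  E → positive

1. -71.23571, 162.73596
2. -22.46465, 84.57683
3. 64.97194, 140.08345
4. 82.24177, 32.32257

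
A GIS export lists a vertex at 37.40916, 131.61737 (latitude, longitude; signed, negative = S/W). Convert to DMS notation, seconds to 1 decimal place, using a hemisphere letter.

37°24′33.0″ N, 131°37′2.5″ E

φ: 0.409160 × 60 = 24.54960′ → 24′, remainder × 60 = 32.976″
Longitude: 0.617370° → 37.04220′; 0.04220 × 60 = 2.532″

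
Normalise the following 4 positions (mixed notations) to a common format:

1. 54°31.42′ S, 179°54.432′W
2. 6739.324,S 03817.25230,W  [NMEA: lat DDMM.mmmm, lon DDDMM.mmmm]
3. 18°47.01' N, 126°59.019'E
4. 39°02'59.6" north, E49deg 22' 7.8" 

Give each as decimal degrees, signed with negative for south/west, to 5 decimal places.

Point 1:
  Lat: 54 + 31.42/60 = 54.523667
  hemisphere S, so the sign is −
  Lon: 54.432′ = 0.907200°; total 179.907200
  W → negative
Point 2:
  φ: degrees = first 2 digits = 67, minutes = 39.324; 67 + 39.324/60 = 67.655400
  hemisphere S, so the sign is −
  Longitude: degrees = first 3 digits = 38, minutes = 17.2523; 38 + 17.2523/60 = 38.287538
  W ⇒ negate
Point 3:
  Latitude: 47.01′ = 0.783500°; total 18.783500
  N ⇒ keep positive
  λ: 126 + 59.019/60 = 126.983650
  E → positive
Point 4:
  Latitude: 2′ + 59.6″ = 2.99333′; 39 + 2.99333/60 = 39.049889
  N ⇒ keep positive
  λ: 49 + 22/60 + 7.8/3600 = 49.368833
  E → positive

1. -54.52367, -179.90720
2. -67.65540, -38.28754
3. 18.78350, 126.98365
4. 39.04989, 49.36883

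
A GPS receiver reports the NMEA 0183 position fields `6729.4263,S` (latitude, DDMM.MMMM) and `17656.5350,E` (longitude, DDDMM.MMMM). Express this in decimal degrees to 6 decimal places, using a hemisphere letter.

67.490438° S, 176.942250° E

Lat: degrees = first 2 digits = 67, minutes = 29.4263; 67 + 29.4263/60 = 67.4904383
λ: degrees = first 3 digits = 176, minutes = 56.535; 176 + 56.535/60 = 176.9422500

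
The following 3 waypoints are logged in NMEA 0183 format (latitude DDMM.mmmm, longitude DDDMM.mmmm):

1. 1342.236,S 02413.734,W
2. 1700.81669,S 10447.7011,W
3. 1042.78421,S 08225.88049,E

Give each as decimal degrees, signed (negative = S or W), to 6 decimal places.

Point 1:
  Lat: split at 2 digits → 13° and 42.236′; 13 + 42.236/60 = 13.7039333
  S ⇒ negate
  λ: split at 3 digits → 024° and 13.734′; 24 + 13.734/60 = 24.2289000
  hemisphere W, so the sign is −
Point 2:
  φ: degrees = first 2 digits = 17, minutes = 0.81669; 17 + 0.81669/60 = 17.0136115
  S ⇒ negate
  Longitude: degrees = first 3 digits = 104, minutes = 47.7011; 104 + 47.7011/60 = 104.7950183
  W ⇒ negate
Point 3:
  Lat: degrees = first 2 digits = 10, minutes = 42.78421; 10 + 42.78421/60 = 10.7130702
  S ⇒ negate
  Lon: split at 3 digits → 082° and 25.88049′; 82 + 25.88049/60 = 82.4313415
  E ⇒ keep positive

1. -13.703933, -24.228900
2. -17.013612, -104.795018
3. -10.713070, 82.431342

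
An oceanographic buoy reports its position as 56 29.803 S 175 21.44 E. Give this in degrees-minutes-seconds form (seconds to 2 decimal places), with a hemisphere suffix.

56°29′48.18″ S, 175°21′26.40″ E

φ: fractional minutes 0.80300 × 60 = 48.1800″
λ: 21.44000′ → 21′ and 0.44000 × 60 = 26.4000″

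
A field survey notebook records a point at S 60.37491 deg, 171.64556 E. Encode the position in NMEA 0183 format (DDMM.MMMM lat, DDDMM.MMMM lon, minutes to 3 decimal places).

φ: minutes = (60.374910 − 60) × 60 = 22.49460
λ: 171° + 0.645560 × 60 = 171° 38.73360′

6022.495,S / 17138.734,E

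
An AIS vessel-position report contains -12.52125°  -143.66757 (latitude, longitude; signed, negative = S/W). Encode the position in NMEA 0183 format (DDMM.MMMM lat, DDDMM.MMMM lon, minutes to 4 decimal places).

Latitude is negative → S; |value| = 12.521250
φ: minutes = (12.521250 − 12) × 60 = 31.275000
Longitude is negative → W; |value| = 143.667570
Longitude: minutes = (143.667570 − 143) × 60 = 40.054200

1231.2750,S / 14340.0542,W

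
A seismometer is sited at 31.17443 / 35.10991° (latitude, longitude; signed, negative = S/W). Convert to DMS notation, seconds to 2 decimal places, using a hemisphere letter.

31°10′27.95″ N, 35°06′35.68″ E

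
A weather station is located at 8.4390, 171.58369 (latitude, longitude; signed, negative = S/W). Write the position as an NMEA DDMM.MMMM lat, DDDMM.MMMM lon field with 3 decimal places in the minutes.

0826.340,N / 17135.021,E

φ: 8° + 0.439000 × 60 = 8° 26.34000′
Lon: fractional part 0.583690 → 35.02140 minutes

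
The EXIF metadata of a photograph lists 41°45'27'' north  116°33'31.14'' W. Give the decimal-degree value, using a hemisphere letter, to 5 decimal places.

φ: 41 + 45/60 + 27/3600 = 41.757500
Lon: 33′ + 31.14″ = 33.51900′; 116 + 33.51900/60 = 116.558650

41.75750° N, 116.55865° W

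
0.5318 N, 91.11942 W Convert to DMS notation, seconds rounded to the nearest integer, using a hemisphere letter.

Lat: 0.531800 × 60 = 31.90800′ → 31′, remainder × 60 = 54.48″
Lon: whole degrees 91; 7.16520′ → 7′ and 9.91″

0°31′54″ N, 91°07′10″ W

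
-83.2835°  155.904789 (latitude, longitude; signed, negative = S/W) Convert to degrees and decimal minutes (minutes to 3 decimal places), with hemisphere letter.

Latitude is negative → S; |value| = 83.283500
Lat: minutes = (83.283500 − 83) × 60 = 17.01000
Lon: fractional part 0.904789 → 54.28734 minutes

83° 17.010′ S, 155° 54.287′ E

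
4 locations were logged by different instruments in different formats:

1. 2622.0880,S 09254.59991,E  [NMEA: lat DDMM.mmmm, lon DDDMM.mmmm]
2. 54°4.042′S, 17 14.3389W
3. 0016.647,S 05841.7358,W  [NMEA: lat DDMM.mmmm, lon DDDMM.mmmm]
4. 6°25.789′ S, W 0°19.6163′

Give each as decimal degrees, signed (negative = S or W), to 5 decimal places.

Point 1:
  Lat: split at 2 digits → 26° and 22.088′; 26 + 22.088/60 = 26.368133
  hemisphere S, so the sign is −
  Longitude: split at 3 digits → 092° and 54.59991′; 92 + 54.59991/60 = 92.909999
  E → positive
Point 2:
  φ: 4.042′ = 0.067367°; total 54.067367
  S ⇒ negate
  Lon: 17 + 14.3389/60 = 17.238982
  W → negative
Point 3:
  Latitude: degrees = first 2 digits = 0, minutes = 16.647; 0 + 16.647/60 = 0.277450
  hemisphere S, so the sign is −
  Longitude: split at 3 digits → 058° and 41.7358′; 58 + 41.7358/60 = 58.695597
  hemisphere W, so the sign is −
Point 4:
  Latitude: 6 + 25.789/60 = 6.429817
  S → negative
  λ: 0 + 19.6163/60 = 0.326938
  W ⇒ negate

1. -26.36813, 92.91000
2. -54.06737, -17.23898
3. -0.27745, -58.69560
4. -6.42982, -0.32694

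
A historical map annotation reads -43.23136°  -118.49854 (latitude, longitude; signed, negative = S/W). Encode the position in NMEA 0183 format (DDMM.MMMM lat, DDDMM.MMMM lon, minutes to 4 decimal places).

4313.8816,S / 11829.9124,W

Latitude is negative → S; |value| = 43.231360
φ: fractional part 0.231360 → 13.881600 minutes
Longitude is negative → W; |value| = 118.498540
λ: fractional part 0.498540 → 29.912400 minutes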